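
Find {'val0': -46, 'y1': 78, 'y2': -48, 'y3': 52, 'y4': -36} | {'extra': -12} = {'val0': -46, 'y1': 78, 'y2': -48, 'y3': 52, 'y4': -36, 'extra': -12}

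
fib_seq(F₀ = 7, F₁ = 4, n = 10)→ F_2 = F_1 + F_0 = 11
F_3 = F_2 + F_1 = 15
F_4 = F_3 + F_2 = 26
...
= [7, 4, 11, 15, 26, 41, 67, 108, 175, 283]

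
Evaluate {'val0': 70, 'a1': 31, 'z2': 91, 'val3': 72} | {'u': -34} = {'val0': 70, 'a1': 31, 'z2': 91, 'val3': 72, 'u': -34}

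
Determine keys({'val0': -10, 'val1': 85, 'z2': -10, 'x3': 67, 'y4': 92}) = ['val0', 'val1', 'z2', 'x3', 'y4']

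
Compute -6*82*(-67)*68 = 2241552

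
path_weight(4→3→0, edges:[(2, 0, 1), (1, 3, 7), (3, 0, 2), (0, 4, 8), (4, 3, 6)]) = w(4→3)=6 + w(3→0)=2
= 8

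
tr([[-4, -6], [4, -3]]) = diagonal: (-4) + (-3)
= -7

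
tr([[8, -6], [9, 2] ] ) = 10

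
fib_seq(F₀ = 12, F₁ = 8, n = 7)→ F_2 = F_1 + F_0 = 20
F_3 = F_2 + F_1 = 28
F_4 = F_3 + F_2 = 48
...
= [12, 8, 20, 28, 48, 76, 124]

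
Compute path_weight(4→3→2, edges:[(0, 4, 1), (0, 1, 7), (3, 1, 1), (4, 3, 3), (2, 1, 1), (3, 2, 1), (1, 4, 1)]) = 4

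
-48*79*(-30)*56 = 6370560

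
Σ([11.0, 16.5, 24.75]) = 11.0 + 16.5 + 24.75
= 52.25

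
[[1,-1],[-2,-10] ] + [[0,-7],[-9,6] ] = [[1, -8], [-11, -4]]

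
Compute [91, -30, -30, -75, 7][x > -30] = [91, 7]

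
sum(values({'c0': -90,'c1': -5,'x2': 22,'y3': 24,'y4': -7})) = -56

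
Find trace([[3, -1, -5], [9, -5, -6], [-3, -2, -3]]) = diagonal: 3 + (-5) + (-3)
= -5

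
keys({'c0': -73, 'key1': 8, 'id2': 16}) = ['c0', 'key1', 'id2']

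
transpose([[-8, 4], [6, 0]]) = [[-8, 6], [4, 0]]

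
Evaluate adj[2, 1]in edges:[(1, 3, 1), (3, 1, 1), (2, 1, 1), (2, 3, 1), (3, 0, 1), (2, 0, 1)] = 1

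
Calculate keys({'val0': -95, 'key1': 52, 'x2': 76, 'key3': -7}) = ['val0', 'key1', 'x2', 'key3']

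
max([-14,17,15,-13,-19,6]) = 17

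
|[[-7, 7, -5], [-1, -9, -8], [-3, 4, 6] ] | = 519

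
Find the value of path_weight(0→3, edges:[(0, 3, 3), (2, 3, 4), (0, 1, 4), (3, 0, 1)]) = w(0→3)=3
= 3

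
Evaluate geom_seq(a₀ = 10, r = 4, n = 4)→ [10, 40, 160, 640]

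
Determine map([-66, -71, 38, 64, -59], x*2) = [-132, -142, 76, 128, -118]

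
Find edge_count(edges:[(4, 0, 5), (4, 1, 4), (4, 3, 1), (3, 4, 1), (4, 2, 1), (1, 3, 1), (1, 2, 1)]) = 7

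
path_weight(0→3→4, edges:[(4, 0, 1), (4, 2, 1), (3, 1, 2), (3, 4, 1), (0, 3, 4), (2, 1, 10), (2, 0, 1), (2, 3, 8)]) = 5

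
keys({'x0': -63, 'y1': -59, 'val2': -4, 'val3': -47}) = ['x0', 'y1', 'val2', 'val3']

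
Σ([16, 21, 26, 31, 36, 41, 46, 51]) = 16 + 21 + 26 + 31 + 36 + 41 + 46 + 51
= 268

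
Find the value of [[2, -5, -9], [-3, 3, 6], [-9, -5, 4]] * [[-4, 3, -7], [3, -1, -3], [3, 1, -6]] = C[0][0] = (2)*(-4) + (-5)*(3) + (-9)*(3) = -50
C[0][1] = (2)*(3) + (-5)*(-1) + (-9)*(1) = 2
C[0][2] = (2)*(-7) + (-5)*(-3) + (-9)*(-6) = 55
C[1][0] = (-3)*(-4) + (3)*(3) + (6)*(3) = 39
C[1][1] = (-3)*(3) + (3)*(-1) + (6)*(1) = -6
C[1][2] = (-3)*(-7) + (3)*(-3) + (6)*(-6) = -24
... (3 more cells)
= [[-50, 2, 55], [39, -6, -24], [33, -18, 54]]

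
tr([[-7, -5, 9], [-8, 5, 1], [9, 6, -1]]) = diagonal: (-7) + 5 + (-1)
= -3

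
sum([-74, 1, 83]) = 10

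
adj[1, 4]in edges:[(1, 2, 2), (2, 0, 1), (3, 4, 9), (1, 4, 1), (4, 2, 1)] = 1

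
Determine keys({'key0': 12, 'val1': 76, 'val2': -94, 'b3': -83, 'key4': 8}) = ['key0', 'val1', 'val2', 'b3', 'key4']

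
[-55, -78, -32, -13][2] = -32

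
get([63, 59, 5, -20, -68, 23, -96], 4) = -68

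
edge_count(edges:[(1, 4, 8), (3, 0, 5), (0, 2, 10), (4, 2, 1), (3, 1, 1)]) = 5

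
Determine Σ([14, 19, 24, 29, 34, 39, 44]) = 14 + 19 + 24 + 29 + 34 + 39 + 44
= 203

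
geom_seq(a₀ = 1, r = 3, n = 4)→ [1, 3, 9, 27]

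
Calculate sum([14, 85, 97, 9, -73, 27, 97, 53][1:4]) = slice → [85, 97, 9]
85 + 97 + 9
= 191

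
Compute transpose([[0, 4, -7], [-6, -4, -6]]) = [[0, -6], [4, -4], [-7, -6]]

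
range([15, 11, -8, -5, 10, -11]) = 26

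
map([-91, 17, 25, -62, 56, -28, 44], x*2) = -91*2=-182, 17*2=34, 25*2=50, -62*2=-124, 56*2=112, -28*2=-56, 44*2=88
= [-182, 34, 50, -124, 112, -56, 88]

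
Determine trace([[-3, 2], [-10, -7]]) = diagonal: (-3) + (-7)
= -10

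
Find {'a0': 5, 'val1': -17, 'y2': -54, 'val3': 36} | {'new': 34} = {'a0': 5, 'val1': -17, 'y2': -54, 'val3': 36, 'new': 34}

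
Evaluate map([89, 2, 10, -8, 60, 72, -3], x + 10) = 89+10=99, 2+10=12, 10+10=20, -8+10=2, 60+10=70, 72+10=82, -3+10=7
= [99, 12, 20, 2, 70, 82, 7]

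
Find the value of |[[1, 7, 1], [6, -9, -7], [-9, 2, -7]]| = 743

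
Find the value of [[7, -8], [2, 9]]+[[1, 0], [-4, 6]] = [[8, -8], [-2, 15]]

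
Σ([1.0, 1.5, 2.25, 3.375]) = 8.125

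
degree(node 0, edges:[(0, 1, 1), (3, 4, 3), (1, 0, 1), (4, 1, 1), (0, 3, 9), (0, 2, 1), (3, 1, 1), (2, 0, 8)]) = 5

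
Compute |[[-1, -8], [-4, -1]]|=-31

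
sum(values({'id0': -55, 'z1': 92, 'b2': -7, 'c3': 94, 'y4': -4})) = 120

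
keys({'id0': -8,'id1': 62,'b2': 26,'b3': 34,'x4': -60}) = ['id0', 'id1', 'b2', 'b3', 'x4']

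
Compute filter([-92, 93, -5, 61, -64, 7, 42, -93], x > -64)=keep x where x > -64: -92✗, 93✓, -5✓, 61✓, -64✗, 7✓, 42✓, -93✗
= [93, -5, 61, 7, 42]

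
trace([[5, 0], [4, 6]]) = diagonal: 5 + 6
= 11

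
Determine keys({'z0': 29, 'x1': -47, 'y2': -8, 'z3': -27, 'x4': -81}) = ['z0', 'x1', 'y2', 'z3', 'x4']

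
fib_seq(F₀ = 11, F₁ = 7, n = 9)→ F_2 = F_1 + F_0 = 18
F_3 = F_2 + F_1 = 25
F_4 = F_3 + F_2 = 43
...
= [11, 7, 18, 25, 43, 68, 111, 179, 290]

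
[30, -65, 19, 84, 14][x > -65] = [30, 19, 84, 14]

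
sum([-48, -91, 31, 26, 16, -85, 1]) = -150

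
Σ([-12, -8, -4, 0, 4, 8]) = (-12) + (-8) + (-4) + 0 + 4 + 8
= -12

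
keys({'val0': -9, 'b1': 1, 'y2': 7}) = ['val0', 'b1', 'y2']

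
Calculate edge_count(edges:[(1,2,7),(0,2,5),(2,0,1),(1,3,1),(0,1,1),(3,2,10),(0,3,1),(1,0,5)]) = 8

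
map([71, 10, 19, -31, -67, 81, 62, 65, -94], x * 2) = 71*2=142, 10*2=20, 19*2=38, -31*2=-62, -67*2=-134, 81*2=162, 62*2=124, 65*2=130, -94*2=-188
= [142, 20, 38, -62, -134, 162, 124, 130, -188]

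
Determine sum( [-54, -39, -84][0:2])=-93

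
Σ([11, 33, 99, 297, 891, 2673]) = 11 + 33 + 99 + 297 + 891 + 2673
= 4004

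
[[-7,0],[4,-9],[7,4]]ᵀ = [[-7, 4, 7], [0, -9, 4]]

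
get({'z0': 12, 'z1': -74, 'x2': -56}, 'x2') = -56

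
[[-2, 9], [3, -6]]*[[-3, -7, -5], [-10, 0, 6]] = [[-84, 14, 64], [51, -21, -51]]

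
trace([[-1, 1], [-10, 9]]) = diagonal: (-1) + 9
= 8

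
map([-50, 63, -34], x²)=[2500, 3969, 1156]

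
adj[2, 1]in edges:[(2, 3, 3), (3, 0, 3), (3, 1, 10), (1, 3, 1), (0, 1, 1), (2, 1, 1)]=1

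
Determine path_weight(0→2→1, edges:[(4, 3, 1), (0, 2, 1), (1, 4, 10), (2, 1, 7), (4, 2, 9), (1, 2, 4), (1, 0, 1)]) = 8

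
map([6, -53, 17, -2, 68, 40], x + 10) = [16, -43, 27, 8, 78, 50]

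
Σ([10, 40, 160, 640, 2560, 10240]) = 10 + 40 + 160 + 640 + 2560 + 10240
= 13650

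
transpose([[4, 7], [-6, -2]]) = [[4, -6], [7, -2]]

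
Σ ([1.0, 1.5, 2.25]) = 4.75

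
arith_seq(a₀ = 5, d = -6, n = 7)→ a_0 = 5 + 0*-6 = 5
a_1 = 5 + 1*-6 = -1
a_2 = 5 + 2*-6 = -7
...
= [5, -1, -7, -13, -19, -25, -31]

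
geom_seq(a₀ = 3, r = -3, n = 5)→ a_0 = 3*(-3)^0 = 3
a_1 = 3*(-3)^1 = -9
a_2 = 3*(-3)^2 = 27
...
= [3, -9, 27, -81, 243]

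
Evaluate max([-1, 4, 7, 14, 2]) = 14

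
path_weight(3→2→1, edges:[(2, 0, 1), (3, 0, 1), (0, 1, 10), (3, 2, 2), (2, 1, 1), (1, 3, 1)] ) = w(3→2)=2 + w(2→1)=1
= 3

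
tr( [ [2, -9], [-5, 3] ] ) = 5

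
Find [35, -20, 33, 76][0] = 35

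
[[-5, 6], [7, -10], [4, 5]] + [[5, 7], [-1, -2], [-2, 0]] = [[0, 13], [6, -12], [2, 5]]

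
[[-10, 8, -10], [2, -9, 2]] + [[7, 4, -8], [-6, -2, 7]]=[[-3, 12, -18], [-4, -11, 9]]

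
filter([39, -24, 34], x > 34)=keep x where x > 34: 39✓, -24✗, 34✗
= [39]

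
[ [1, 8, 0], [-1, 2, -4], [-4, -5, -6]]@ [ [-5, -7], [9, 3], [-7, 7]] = C[0][0] = (1)*(-5) + (8)*(9) + (0)*(-7) = 67
C[0][1] = (1)*(-7) + (8)*(3) + (0)*(7) = 17
C[1][0] = (-1)*(-5) + (2)*(9) + (-4)*(-7) = 51
C[1][1] = (-1)*(-7) + (2)*(3) + (-4)*(7) = -15
C[2][0] = (-4)*(-5) + (-5)*(9) + (-6)*(-7) = 17
C[2][1] = (-4)*(-7) + (-5)*(3) + (-6)*(7) = -29
= [[67, 17], [51, -15], [17, -29]]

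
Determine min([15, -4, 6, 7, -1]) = -4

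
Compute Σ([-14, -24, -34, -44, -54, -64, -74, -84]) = (-14) + (-24) + (-34) + (-44) + (-54) + (-64) + (-74) + (-84)
= -392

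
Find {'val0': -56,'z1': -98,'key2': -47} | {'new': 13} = {'val0': -56, 'z1': -98, 'key2': -47, 'new': 13}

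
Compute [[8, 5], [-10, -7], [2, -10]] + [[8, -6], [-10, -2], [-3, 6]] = [[16, -1], [-20, -9], [-1, -4]]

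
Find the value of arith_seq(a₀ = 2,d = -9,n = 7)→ a_0 = 2 + 0*-9 = 2
a_1 = 2 + 1*-9 = -7
a_2 = 2 + 2*-9 = -16
...
= [2, -7, -16, -25, -34, -43, -52]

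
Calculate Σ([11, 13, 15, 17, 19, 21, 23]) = 119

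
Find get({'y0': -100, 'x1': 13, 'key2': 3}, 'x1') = 13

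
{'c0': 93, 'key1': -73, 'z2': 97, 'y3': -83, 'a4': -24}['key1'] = -73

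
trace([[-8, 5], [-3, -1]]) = diagonal: (-8) + (-1)
= -9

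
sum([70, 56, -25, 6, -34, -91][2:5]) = -53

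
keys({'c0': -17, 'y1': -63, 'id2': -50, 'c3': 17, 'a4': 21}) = ['c0', 'y1', 'id2', 'c3', 'a4']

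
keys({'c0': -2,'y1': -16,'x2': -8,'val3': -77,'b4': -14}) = ['c0', 'y1', 'x2', 'val3', 'b4']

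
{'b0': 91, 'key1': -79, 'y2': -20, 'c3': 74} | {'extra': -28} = {'b0': 91, 'key1': -79, 'y2': -20, 'c3': 74, 'extra': -28}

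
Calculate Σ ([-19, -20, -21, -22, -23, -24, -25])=(-19) + (-20) + (-21) + (-22) + (-23) + (-24) + (-25)
= -154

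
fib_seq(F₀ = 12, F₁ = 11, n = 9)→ [12, 11, 23, 34, 57, 91, 148, 239, 387]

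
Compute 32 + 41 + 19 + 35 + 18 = 145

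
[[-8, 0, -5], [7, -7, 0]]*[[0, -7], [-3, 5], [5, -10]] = C[0][0] = (-8)*(0) + (0)*(-3) + (-5)*(5) = -25
C[0][1] = (-8)*(-7) + (0)*(5) + (-5)*(-10) = 106
C[1][0] = (7)*(0) + (-7)*(-3) + (0)*(5) = 21
C[1][1] = (7)*(-7) + (-7)*(5) + (0)*(-10) = -84
= [[-25, 106], [21, -84]]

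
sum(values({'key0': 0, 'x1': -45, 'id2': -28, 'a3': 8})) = -65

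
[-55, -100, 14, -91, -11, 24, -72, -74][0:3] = [-55, -100, 14]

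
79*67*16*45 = 3810960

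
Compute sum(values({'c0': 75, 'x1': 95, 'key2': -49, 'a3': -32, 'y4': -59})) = 75 + 95 + (-49) + (-32) + (-59)
= 30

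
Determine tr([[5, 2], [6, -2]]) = 3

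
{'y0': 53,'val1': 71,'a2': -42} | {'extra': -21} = {'y0': 53, 'val1': 71, 'a2': -42, 'extra': -21}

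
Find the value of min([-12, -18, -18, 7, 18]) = -18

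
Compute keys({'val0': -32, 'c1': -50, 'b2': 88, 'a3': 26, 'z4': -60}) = ['val0', 'c1', 'b2', 'a3', 'z4']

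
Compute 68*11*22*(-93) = -1530408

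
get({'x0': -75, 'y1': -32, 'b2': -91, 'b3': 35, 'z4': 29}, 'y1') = -32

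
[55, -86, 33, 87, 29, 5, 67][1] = -86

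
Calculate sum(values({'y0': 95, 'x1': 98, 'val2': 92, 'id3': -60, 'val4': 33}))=258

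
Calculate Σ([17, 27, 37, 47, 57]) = 17 + 27 + 37 + 47 + 57
= 185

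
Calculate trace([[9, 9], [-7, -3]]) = diagonal: 9 + (-3)
= 6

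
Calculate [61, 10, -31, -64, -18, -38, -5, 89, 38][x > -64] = [61, 10, -31, -18, -38, -5, 89, 38]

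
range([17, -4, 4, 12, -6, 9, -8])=25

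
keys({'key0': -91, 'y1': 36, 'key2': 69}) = ['key0', 'y1', 'key2']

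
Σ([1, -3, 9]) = 7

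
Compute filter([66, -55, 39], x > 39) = keep x where x > 39: 66✓, -55✗, 39✗
= [66]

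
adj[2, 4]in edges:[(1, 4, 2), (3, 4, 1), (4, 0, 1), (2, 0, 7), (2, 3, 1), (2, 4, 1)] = 1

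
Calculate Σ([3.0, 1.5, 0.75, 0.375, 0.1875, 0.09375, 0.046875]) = 3.0 + 1.5 + 0.75 + 0.375 + 0.1875 + 0.09375 + 0.046875
= 5.953125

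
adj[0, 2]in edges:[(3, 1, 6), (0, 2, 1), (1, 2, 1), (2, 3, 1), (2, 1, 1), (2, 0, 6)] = 1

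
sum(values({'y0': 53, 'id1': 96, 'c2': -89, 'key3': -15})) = 45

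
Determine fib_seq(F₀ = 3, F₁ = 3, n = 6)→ F_2 = F_1 + F_0 = 6
F_3 = F_2 + F_1 = 9
F_4 = F_3 + F_2 = 15
...
= [3, 3, 6, 9, 15, 24]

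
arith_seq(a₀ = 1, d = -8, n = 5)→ a_0 = 1 + 0*-8 = 1
a_1 = 1 + 1*-8 = -7
a_2 = 1 + 2*-8 = -15
...
= [1, -7, -15, -23, -31]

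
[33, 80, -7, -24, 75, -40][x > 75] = [80]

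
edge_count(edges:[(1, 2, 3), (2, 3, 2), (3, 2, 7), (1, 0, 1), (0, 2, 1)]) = 5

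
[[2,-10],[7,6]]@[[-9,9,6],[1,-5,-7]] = [[-28, 68, 82], [-57, 33, 0]]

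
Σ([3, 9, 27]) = 39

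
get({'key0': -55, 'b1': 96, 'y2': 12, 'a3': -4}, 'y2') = 12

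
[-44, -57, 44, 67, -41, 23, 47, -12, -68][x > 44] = [67, 47]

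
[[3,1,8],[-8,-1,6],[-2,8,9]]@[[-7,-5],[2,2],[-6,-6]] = [[-67, -61], [18, 2], [-24, -28]]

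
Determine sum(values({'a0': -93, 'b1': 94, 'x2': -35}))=-34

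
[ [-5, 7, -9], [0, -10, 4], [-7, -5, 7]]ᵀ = [[-5, 0, -7], [7, -10, -5], [-9, 4, 7]]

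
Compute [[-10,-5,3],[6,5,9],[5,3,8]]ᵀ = [[-10, 6, 5], [-5, 5, 3], [3, 9, 8]]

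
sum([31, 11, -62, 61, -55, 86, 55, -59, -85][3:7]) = 147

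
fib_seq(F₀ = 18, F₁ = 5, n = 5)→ F_2 = F_1 + F_0 = 23
F_3 = F_2 + F_1 = 28
F_4 = F_3 + F_2 = 51
= [18, 5, 23, 28, 51]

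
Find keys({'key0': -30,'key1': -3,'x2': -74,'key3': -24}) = ['key0', 'key1', 'x2', 'key3']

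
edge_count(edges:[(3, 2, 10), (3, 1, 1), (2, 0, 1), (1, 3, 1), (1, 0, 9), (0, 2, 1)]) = 6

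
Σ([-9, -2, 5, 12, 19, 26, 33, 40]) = (-9) + (-2) + 5 + 12 + 19 + 26 + 33 + 40
= 124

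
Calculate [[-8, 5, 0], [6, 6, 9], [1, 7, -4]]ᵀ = [[-8, 6, 1], [5, 6, 7], [0, 9, -4]]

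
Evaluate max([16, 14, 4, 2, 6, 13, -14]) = 16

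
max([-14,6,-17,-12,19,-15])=19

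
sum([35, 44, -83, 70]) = 66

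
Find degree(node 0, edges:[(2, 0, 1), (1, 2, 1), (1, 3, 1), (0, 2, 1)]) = 2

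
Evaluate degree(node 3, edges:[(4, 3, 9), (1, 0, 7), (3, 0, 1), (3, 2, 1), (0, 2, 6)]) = 3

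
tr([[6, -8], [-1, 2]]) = 8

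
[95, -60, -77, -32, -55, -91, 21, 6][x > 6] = keep x where x > 6: 95✓, -60✗, -77✗, -32✗, -55✗, -91✗, 21✓, 6✗
= [95, 21]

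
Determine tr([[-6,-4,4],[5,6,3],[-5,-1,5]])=diagonal: (-6) + 6 + 5
= 5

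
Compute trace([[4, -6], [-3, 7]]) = 11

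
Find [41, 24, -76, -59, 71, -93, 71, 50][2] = -76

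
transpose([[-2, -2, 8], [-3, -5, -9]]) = [[-2, -3], [-2, -5], [8, -9]]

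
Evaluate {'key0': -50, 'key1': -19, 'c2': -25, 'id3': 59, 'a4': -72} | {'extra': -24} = {'key0': -50, 'key1': -19, 'c2': -25, 'id3': 59, 'a4': -72, 'extra': -24}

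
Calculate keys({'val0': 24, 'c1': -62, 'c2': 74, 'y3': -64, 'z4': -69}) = ['val0', 'c1', 'c2', 'y3', 'z4']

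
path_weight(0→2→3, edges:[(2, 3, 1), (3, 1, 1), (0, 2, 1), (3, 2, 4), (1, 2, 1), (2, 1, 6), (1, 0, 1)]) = 2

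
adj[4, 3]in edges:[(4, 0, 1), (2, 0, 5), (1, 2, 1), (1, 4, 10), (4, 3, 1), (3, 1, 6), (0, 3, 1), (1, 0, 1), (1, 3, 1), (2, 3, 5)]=1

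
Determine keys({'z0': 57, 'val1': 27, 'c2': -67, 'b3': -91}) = ['z0', 'val1', 'c2', 'b3']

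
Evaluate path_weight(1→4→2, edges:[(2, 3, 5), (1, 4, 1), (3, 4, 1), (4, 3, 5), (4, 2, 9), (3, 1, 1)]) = 10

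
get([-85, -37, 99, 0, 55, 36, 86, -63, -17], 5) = 36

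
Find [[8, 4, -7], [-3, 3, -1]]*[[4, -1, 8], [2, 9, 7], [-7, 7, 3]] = [[89, -21, 71], [1, 23, -6]]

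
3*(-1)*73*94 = -20586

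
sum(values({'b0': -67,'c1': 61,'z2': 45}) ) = (-67) + 61 + 45
= 39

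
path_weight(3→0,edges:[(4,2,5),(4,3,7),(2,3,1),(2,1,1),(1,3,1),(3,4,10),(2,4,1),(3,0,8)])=w(3→0)=8
= 8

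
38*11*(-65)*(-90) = 2445300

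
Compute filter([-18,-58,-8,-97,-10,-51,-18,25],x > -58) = [-18, -8, -10, -51, -18, 25]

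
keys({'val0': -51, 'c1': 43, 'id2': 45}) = ['val0', 'c1', 'id2']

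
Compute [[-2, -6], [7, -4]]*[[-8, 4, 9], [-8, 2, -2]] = [[64, -20, -6], [-24, 20, 71]]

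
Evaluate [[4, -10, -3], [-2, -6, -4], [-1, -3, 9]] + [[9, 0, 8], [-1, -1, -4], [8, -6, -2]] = [[13, -10, 5], [-3, -7, -8], [7, -9, 7]]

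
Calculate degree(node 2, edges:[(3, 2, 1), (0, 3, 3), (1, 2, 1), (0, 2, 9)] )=3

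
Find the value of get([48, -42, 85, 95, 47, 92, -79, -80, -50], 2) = 85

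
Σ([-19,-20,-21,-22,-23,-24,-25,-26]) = (-19) + (-20) + (-21) + (-22) + (-23) + (-24) + (-25) + (-26)
= -180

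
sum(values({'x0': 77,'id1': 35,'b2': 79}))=191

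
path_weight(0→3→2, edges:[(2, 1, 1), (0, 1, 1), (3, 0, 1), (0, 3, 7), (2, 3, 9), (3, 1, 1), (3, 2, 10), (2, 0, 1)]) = w(0→3)=7 + w(3→2)=10
= 17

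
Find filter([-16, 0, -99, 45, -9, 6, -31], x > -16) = keep x where x > -16: -16✗, 0✓, -99✗, 45✓, -9✓, 6✓, -31✗
= [0, 45, -9, 6]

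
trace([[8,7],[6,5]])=diagonal: 8 + 5
= 13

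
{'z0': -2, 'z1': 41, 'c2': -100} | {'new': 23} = {'z0': -2, 'z1': 41, 'c2': -100, 'new': 23}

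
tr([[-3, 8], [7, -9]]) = diagonal: (-3) + (-9)
= -12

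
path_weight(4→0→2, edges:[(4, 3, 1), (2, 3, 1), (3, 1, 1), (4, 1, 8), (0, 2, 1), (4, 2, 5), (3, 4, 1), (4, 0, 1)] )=w(4→0)=1 + w(0→2)=1
= 2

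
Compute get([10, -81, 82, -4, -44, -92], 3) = -4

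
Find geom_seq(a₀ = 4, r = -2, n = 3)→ [4, -8, 16]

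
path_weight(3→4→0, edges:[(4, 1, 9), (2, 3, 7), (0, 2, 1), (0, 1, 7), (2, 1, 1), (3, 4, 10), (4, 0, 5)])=w(3→4)=10 + w(4→0)=5
= 15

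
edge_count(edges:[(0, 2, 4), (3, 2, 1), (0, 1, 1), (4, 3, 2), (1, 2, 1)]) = 5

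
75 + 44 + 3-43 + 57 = 136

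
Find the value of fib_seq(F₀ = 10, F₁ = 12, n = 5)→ [10, 12, 22, 34, 56]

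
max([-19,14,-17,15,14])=15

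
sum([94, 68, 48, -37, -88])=94 + 68 + 48 + (-37) + (-88)
= 85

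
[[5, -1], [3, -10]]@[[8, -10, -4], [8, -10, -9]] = C[0][0] = (5)*(8) + (-1)*(8) = 32
C[0][1] = (5)*(-10) + (-1)*(-10) = -40
C[0][2] = (5)*(-4) + (-1)*(-9) = -11
C[1][0] = (3)*(8) + (-10)*(8) = -56
C[1][1] = (3)*(-10) + (-10)*(-10) = 70
C[1][2] = (3)*(-4) + (-10)*(-9) = 78
= [[32, -40, -11], [-56, 70, 78]]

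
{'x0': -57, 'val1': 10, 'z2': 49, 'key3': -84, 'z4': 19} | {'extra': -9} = {'x0': -57, 'val1': 10, 'z2': 49, 'key3': -84, 'z4': 19, 'extra': -9}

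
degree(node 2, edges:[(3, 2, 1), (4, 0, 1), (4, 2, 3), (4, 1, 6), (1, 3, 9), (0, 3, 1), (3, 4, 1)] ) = 2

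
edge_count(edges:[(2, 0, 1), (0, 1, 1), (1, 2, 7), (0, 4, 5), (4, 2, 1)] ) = 5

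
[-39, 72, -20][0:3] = [-39, 72, -20]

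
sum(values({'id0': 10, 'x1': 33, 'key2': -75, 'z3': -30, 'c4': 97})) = 10 + 33 + (-75) + (-30) + 97
= 35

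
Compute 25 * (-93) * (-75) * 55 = 9590625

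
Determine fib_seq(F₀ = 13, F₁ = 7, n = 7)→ F_2 = F_1 + F_0 = 20
F_3 = F_2 + F_1 = 27
F_4 = F_3 + F_2 = 47
...
= [13, 7, 20, 27, 47, 74, 121]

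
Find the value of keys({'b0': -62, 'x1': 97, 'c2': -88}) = ['b0', 'x1', 'c2']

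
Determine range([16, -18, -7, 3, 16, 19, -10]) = 37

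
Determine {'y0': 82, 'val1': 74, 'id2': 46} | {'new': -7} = {'y0': 82, 'val1': 74, 'id2': 46, 'new': -7}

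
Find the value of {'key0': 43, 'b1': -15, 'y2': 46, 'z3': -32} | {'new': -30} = {'key0': 43, 'b1': -15, 'y2': 46, 'z3': -32, 'new': -30}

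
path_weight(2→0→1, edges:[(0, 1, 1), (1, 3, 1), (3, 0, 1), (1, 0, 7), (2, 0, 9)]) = w(2→0)=9 + w(0→1)=1
= 10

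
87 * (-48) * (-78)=325728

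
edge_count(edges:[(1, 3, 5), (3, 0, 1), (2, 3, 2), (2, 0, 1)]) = 4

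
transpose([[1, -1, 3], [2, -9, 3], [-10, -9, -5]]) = [[1, 2, -10], [-1, -9, -9], [3, 3, -5]]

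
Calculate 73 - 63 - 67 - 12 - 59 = -128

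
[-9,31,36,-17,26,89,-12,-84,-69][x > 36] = [89]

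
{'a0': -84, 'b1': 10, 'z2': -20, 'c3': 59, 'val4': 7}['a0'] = -84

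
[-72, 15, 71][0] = -72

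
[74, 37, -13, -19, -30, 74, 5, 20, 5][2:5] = [-13, -19, -30]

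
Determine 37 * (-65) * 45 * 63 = -6818175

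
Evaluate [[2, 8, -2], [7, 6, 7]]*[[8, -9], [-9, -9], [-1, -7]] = [[-54, -76], [-5, -166]]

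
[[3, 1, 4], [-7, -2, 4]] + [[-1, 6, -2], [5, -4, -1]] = [[2, 7, 2], [-2, -6, 3]]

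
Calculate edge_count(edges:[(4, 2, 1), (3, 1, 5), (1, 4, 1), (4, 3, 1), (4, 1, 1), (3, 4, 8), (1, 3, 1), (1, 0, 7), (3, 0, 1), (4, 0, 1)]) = 10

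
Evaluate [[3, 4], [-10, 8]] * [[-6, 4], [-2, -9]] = [[-26, -24], [44, -112]]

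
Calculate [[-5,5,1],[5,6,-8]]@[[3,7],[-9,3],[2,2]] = C[0][0] = (-5)*(3) + (5)*(-9) + (1)*(2) = -58
C[0][1] = (-5)*(7) + (5)*(3) + (1)*(2) = -18
C[1][0] = (5)*(3) + (6)*(-9) + (-8)*(2) = -55
C[1][1] = (5)*(7) + (6)*(3) + (-8)*(2) = 37
= [[-58, -18], [-55, 37]]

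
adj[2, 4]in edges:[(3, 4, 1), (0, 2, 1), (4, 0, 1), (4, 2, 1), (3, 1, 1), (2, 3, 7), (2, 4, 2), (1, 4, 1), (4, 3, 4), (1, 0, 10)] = 2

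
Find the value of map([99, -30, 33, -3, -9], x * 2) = [198, -60, 66, -6, -18]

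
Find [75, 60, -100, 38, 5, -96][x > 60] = [75]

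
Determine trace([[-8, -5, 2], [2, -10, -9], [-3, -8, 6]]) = diagonal: (-8) + (-10) + 6
= -12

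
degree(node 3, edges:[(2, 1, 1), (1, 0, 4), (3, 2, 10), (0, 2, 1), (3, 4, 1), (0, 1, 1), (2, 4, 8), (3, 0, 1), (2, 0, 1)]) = 3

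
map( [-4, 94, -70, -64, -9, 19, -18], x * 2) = [-8, 188, -140, -128, -18, 38, -36]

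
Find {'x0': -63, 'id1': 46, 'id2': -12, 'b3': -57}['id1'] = 46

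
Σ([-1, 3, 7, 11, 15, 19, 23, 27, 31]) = 135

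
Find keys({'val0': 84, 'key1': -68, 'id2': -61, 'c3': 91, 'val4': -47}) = ['val0', 'key1', 'id2', 'c3', 'val4']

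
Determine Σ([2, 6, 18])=26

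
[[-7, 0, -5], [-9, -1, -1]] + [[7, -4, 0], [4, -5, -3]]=[[0, -4, -5], [-5, -6, -4]]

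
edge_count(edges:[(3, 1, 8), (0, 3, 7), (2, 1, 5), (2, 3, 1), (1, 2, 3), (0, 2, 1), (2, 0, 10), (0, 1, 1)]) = 8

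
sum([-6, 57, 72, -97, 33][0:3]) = slice → [-6, 57, 72]
(-6) + 57 + 72
= 123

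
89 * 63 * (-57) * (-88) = 28124712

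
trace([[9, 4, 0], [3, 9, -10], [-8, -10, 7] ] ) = 25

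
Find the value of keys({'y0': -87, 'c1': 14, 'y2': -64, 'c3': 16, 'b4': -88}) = ['y0', 'c1', 'y2', 'c3', 'b4']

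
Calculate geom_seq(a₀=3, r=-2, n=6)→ [3, -6, 12, -24, 48, -96]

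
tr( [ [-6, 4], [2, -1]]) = diagonal: (-6) + (-1)
= -7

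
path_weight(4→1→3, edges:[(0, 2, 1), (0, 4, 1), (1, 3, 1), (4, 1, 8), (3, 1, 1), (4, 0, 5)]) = w(4→1)=8 + w(1→3)=1
= 9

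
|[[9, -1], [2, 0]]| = 2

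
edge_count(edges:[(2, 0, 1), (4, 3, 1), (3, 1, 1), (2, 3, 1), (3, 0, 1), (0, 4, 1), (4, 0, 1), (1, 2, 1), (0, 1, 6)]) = 9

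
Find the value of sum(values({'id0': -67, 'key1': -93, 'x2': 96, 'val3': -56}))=-120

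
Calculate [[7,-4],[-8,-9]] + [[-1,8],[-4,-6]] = [[6, 4], [-12, -15]]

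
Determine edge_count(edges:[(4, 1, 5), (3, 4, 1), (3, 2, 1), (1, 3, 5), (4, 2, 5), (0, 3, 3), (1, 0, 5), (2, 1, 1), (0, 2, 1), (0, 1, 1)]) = 10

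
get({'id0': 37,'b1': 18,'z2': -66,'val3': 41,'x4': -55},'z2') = -66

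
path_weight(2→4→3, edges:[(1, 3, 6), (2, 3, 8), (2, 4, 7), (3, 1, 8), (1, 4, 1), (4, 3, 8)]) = 15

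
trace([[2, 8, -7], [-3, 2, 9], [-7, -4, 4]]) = 8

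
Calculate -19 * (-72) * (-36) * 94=-4629312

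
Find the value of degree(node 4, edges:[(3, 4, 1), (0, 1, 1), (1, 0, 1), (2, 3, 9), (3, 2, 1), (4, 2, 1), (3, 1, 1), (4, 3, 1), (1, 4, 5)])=4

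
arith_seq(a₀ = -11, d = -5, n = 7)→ [-11, -16, -21, -26, -31, -36, -41]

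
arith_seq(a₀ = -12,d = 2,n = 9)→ [-12, -10, -8, -6, -4, -2, 0, 2, 4]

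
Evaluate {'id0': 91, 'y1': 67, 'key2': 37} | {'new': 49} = {'id0': 91, 'y1': 67, 'key2': 37, 'new': 49}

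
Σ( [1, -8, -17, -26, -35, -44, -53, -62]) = 1 + (-8) + (-17) + (-26) + (-35) + (-44) + (-53) + (-62)
= -244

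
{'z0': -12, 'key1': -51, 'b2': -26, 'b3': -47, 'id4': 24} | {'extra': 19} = {'z0': -12, 'key1': -51, 'b2': -26, 'b3': -47, 'id4': 24, 'extra': 19}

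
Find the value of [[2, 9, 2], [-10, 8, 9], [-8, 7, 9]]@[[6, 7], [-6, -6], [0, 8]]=C[0][0] = (2)*(6) + (9)*(-6) + (2)*(0) = -42
C[0][1] = (2)*(7) + (9)*(-6) + (2)*(8) = -24
C[1][0] = (-10)*(6) + (8)*(-6) + (9)*(0) = -108
C[1][1] = (-10)*(7) + (8)*(-6) + (9)*(8) = -46
C[2][0] = (-8)*(6) + (7)*(-6) + (9)*(0) = -90
C[2][1] = (-8)*(7) + (7)*(-6) + (9)*(8) = -26
= [[-42, -24], [-108, -46], [-90, -26]]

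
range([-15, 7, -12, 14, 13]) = 29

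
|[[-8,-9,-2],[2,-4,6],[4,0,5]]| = (1)*(-8)*det([[-4, 6], [0, 5]]) + (-1)*(-9)*det([[2, 6], [4, 5]]) + (1)*(-2)*det([[2, -4], [4, 0]])
= 160 + -126 + -32
= 2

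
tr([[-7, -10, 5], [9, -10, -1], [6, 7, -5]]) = -22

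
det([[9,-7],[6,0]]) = 42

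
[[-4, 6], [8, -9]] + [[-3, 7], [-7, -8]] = [[-7, 13], [1, -17]]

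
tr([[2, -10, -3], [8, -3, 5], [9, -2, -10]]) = -11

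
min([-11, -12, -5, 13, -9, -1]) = -12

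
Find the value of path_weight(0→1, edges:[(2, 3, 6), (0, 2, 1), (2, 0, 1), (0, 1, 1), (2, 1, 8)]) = 1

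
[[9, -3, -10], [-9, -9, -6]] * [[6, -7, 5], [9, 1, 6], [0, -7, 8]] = C[0][0] = (9)*(6) + (-3)*(9) + (-10)*(0) = 27
C[0][1] = (9)*(-7) + (-3)*(1) + (-10)*(-7) = 4
C[0][2] = (9)*(5) + (-3)*(6) + (-10)*(8) = -53
C[1][0] = (-9)*(6) + (-9)*(9) + (-6)*(0) = -135
C[1][1] = (-9)*(-7) + (-9)*(1) + (-6)*(-7) = 96
C[1][2] = (-9)*(5) + (-9)*(6) + (-6)*(8) = -147
= [[27, 4, -53], [-135, 96, -147]]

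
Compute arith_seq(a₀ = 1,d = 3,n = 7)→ [1, 4, 7, 10, 13, 16, 19]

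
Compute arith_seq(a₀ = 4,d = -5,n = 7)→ a_0 = 4 + 0*-5 = 4
a_1 = 4 + 1*-5 = -1
a_2 = 4 + 2*-5 = -6
...
= [4, -1, -6, -11, -16, -21, -26]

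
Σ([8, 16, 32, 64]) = 120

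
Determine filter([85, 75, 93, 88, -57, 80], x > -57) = keep x where x > -57: 85✓, 75✓, 93✓, 88✓, -57✗, 80✓
= [85, 75, 93, 88, 80]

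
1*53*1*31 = 1643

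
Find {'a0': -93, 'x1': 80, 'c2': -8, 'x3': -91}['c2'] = -8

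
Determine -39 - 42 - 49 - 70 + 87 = -113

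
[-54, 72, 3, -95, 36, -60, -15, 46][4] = 36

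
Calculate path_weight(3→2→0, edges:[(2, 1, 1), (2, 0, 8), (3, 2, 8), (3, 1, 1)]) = w(3→2)=8 + w(2→0)=8
= 16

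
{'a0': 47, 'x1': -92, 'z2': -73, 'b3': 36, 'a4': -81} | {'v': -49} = {'a0': 47, 'x1': -92, 'z2': -73, 'b3': 36, 'a4': -81, 'v': -49}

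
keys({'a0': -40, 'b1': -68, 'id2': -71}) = ['a0', 'b1', 'id2']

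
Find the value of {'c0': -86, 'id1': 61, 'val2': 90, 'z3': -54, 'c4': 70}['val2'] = 90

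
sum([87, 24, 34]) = 87 + 24 + 34
= 145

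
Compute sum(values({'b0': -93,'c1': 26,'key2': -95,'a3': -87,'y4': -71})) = -320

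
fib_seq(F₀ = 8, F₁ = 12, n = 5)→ F_2 = F_1 + F_0 = 20
F_3 = F_2 + F_1 = 32
F_4 = F_3 + F_2 = 52
= [8, 12, 20, 32, 52]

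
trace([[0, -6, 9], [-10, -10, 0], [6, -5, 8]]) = -2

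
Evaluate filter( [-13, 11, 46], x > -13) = [11, 46]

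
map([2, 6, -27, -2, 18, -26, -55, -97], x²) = (2)²=4, (6)²=36, (-27)²=729, (-2)²=4, (18)²=324, (-26)²=676, (-55)²=3025, (-97)²=9409
= [4, 36, 729, 4, 324, 676, 3025, 9409]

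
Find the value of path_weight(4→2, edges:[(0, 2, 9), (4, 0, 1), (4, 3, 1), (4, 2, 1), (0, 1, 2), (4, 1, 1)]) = 1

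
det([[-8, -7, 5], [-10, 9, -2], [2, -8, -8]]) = (1)*(-8)*det([[9, -2], [-8, -8]]) + (-1)*(-7)*det([[-10, -2], [2, -8]]) + (1)*(5)*det([[-10, 9], [2, -8]])
= 704 + 588 + 310
= 1602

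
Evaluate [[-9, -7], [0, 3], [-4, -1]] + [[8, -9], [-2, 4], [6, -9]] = [[-1, -16], [-2, 7], [2, -10]]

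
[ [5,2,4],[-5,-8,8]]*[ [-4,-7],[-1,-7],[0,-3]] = C[0][0] = (5)*(-4) + (2)*(-1) + (4)*(0) = -22
C[0][1] = (5)*(-7) + (2)*(-7) + (4)*(-3) = -61
C[1][0] = (-5)*(-4) + (-8)*(-1) + (8)*(0) = 28
C[1][1] = (-5)*(-7) + (-8)*(-7) + (8)*(-3) = 67
= [[-22, -61], [28, 67]]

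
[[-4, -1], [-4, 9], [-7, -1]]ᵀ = [[-4, -4, -7], [-1, 9, -1]]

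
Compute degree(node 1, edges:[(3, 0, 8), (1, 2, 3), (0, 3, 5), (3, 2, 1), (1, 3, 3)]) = 2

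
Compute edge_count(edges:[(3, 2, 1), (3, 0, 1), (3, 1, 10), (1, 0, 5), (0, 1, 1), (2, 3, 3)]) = 6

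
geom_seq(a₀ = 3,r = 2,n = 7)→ [3, 6, 12, 24, 48, 96, 192]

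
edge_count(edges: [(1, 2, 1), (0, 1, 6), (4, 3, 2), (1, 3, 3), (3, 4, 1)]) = 5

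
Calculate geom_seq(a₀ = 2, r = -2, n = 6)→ a_0 = 2*(-2)^0 = 2
a_1 = 2*(-2)^1 = -4
a_2 = 2*(-2)^2 = 8
...
= [2, -4, 8, -16, 32, -64]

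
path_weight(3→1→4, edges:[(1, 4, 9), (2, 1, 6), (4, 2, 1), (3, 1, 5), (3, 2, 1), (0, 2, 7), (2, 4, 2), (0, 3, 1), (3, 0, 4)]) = 14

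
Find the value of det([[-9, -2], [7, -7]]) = 77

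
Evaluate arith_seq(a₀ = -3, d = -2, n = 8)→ a_0 = -3 + 0*-2 = -3
a_1 = -3 + 1*-2 = -5
a_2 = -3 + 2*-2 = -7
...
= [-3, -5, -7, -9, -11, -13, -15, -17]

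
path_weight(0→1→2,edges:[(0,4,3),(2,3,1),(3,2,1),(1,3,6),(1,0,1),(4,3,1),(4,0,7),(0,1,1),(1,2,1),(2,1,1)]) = w(0→1)=1 + w(1→2)=1
= 2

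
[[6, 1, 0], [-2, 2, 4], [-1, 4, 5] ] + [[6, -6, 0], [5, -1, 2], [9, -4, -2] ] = [[12, -5, 0], [3, 1, 6], [8, 0, 3]]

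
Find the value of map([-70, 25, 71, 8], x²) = [4900, 625, 5041, 64]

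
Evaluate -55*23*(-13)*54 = 888030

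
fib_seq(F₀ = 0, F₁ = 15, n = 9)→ [0, 15, 15, 30, 45, 75, 120, 195, 315]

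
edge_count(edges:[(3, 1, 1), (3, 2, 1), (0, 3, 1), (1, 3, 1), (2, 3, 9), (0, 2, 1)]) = 6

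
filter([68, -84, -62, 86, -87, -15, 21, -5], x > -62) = keep x where x > -62: 68✓, -84✗, -62✗, 86✓, -87✗, -15✓, 21✓, -5✓
= [68, 86, -15, 21, -5]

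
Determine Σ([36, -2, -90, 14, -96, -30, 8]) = -160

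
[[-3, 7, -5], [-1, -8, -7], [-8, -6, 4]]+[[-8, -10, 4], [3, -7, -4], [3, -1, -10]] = [[-11, -3, -1], [2, -15, -11], [-5, -7, -6]]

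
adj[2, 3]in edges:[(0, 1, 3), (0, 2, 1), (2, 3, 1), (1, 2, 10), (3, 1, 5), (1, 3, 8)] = 1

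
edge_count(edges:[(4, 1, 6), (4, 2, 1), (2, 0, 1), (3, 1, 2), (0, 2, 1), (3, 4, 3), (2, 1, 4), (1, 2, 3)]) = 8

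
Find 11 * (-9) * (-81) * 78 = 625482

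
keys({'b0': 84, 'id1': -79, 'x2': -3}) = ['b0', 'id1', 'x2']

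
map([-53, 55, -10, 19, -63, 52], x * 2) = [-106, 110, -20, 38, -126, 104]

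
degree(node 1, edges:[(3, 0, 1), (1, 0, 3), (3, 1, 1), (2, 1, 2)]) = 3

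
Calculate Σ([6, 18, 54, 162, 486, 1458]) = 2184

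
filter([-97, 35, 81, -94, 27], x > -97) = keep x where x > -97: -97✗, 35✓, 81✓, -94✓, 27✓
= [35, 81, -94, 27]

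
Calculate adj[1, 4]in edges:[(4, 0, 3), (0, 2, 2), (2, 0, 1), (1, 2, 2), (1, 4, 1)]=1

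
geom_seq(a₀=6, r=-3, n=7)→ a_0 = 6*(-3)^0 = 6
a_1 = 6*(-3)^1 = -18
a_2 = 6*(-3)^2 = 54
...
= [6, -18, 54, -162, 486, -1458, 4374]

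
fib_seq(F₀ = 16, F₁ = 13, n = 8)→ [16, 13, 29, 42, 71, 113, 184, 297]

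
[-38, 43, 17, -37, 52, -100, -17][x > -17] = keep x where x > -17: -38✗, 43✓, 17✓, -37✗, 52✓, -100✗, -17✗
= [43, 17, 52]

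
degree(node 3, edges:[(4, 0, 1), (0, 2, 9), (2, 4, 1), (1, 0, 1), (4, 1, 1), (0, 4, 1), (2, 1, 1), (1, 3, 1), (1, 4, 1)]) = incident: (1,3)
= 1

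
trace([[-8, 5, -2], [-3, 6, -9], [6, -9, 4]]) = 2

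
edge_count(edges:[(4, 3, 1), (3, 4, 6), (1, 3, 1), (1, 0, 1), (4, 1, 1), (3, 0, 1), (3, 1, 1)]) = 7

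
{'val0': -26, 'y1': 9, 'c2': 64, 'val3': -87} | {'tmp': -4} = {'val0': -26, 'y1': 9, 'c2': 64, 'val3': -87, 'tmp': -4}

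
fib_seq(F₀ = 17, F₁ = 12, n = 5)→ [17, 12, 29, 41, 70]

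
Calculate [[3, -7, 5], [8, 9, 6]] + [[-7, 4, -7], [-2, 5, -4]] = [[-4, -3, -2], [6, 14, 2]]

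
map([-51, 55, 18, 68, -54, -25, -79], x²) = [2601, 3025, 324, 4624, 2916, 625, 6241]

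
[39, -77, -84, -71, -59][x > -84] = [39, -77, -71, -59]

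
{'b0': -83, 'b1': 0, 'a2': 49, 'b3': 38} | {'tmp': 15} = {'b0': -83, 'b1': 0, 'a2': 49, 'b3': 38, 'tmp': 15}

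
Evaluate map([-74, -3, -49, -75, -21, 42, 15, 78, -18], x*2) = -74*2=-148, -3*2=-6, -49*2=-98, -75*2=-150, -21*2=-42, 42*2=84, 15*2=30, 78*2=156, -18*2=-36
= [-148, -6, -98, -150, -42, 84, 30, 156, -36]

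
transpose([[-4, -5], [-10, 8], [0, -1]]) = [[-4, -10, 0], [-5, 8, -1]]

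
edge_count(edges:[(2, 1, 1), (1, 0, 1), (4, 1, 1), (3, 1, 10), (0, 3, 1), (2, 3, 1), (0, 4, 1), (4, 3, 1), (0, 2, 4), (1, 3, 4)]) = 10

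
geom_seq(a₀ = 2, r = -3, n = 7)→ a_0 = 2*(-3)^0 = 2
a_1 = 2*(-3)^1 = -6
a_2 = 2*(-3)^2 = 18
...
= [2, -6, 18, -54, 162, -486, 1458]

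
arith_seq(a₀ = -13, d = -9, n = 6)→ [-13, -22, -31, -40, -49, -58]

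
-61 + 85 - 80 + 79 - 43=-20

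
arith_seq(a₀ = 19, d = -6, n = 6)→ a_0 = 19 + 0*-6 = 19
a_1 = 19 + 1*-6 = 13
a_2 = 19 + 2*-6 = 7
...
= [19, 13, 7, 1, -5, -11]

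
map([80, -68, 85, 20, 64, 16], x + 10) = [90, -58, 95, 30, 74, 26]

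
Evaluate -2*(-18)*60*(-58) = -125280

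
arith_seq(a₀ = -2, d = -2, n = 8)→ a_0 = -2 + 0*-2 = -2
a_1 = -2 + 1*-2 = -4
a_2 = -2 + 2*-2 = -6
...
= [-2, -4, -6, -8, -10, -12, -14, -16]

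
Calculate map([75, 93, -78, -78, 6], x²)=[5625, 8649, 6084, 6084, 36]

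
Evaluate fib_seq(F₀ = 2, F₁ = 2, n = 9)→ F_2 = F_1 + F_0 = 4
F_3 = F_2 + F_1 = 6
F_4 = F_3 + F_2 = 10
...
= [2, 2, 4, 6, 10, 16, 26, 42, 68]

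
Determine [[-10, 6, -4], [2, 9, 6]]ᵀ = [[-10, 2], [6, 9], [-4, 6]]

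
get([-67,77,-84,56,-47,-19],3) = 56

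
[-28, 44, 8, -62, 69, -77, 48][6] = 48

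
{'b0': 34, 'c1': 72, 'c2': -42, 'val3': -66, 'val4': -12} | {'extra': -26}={'b0': 34, 'c1': 72, 'c2': -42, 'val3': -66, 'val4': -12, 'extra': -26}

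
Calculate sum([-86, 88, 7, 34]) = (-86) + 88 + 7 + 34
= 43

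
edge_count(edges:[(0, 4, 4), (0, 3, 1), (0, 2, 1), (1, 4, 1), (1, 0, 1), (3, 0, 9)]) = 6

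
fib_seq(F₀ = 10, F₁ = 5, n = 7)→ F_2 = F_1 + F_0 = 15
F_3 = F_2 + F_1 = 20
F_4 = F_3 + F_2 = 35
...
= [10, 5, 15, 20, 35, 55, 90]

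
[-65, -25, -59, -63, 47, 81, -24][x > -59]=keep x where x > -59: -65✗, -25✓, -59✗, -63✗, 47✓, 81✓, -24✓
= [-25, 47, 81, -24]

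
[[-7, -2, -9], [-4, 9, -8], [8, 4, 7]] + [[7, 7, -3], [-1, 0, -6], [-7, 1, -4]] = [[0, 5, -12], [-5, 9, -14], [1, 5, 3]]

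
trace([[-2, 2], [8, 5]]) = diagonal: (-2) + 5
= 3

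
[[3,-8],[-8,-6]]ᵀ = [[3, -8], [-8, -6]]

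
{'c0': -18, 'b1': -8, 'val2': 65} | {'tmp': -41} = {'c0': -18, 'b1': -8, 'val2': 65, 'tmp': -41}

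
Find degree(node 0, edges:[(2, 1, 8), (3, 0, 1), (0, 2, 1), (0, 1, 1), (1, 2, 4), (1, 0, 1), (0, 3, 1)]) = 5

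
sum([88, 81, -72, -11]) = 86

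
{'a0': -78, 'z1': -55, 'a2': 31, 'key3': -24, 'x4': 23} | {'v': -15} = {'a0': -78, 'z1': -55, 'a2': 31, 'key3': -24, 'x4': 23, 'v': -15}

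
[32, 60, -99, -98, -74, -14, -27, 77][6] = -27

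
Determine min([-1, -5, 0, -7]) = -7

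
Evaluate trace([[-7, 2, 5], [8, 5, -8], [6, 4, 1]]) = diagonal: (-7) + 5 + 1
= -1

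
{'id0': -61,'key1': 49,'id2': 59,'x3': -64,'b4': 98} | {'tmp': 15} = {'id0': -61, 'key1': 49, 'id2': 59, 'x3': -64, 'b4': 98, 'tmp': 15}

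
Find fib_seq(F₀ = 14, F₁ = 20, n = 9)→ F_2 = F_1 + F_0 = 34
F_3 = F_2 + F_1 = 54
F_4 = F_3 + F_2 = 88
...
= [14, 20, 34, 54, 88, 142, 230, 372, 602]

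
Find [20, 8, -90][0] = 20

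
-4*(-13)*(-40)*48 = -99840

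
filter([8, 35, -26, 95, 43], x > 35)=[95, 43]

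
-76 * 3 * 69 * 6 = -94392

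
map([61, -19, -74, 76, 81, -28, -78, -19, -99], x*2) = [122, -38, -148, 152, 162, -56, -156, -38, -198]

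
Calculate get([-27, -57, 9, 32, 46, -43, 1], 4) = 46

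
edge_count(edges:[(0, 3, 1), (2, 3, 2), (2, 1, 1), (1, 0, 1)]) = 4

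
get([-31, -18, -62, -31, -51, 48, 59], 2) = -62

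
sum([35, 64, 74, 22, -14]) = 181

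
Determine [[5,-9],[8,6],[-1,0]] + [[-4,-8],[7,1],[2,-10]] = [[1, -17], [15, 7], [1, -10]]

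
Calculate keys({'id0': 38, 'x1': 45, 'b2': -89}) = ['id0', 'x1', 'b2']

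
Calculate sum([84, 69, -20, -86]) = 47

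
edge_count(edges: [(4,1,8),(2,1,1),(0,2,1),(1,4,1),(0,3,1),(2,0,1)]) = 6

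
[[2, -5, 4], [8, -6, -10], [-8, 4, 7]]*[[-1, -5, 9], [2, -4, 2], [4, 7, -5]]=C[0][0] = (2)*(-1) + (-5)*(2) + (4)*(4) = 4
C[0][1] = (2)*(-5) + (-5)*(-4) + (4)*(7) = 38
C[0][2] = (2)*(9) + (-5)*(2) + (4)*(-5) = -12
C[1][0] = (8)*(-1) + (-6)*(2) + (-10)*(4) = -60
C[1][1] = (8)*(-5) + (-6)*(-4) + (-10)*(7) = -86
C[1][2] = (8)*(9) + (-6)*(2) + (-10)*(-5) = 110
... (3 more cells)
= [[4, 38, -12], [-60, -86, 110], [44, 73, -99]]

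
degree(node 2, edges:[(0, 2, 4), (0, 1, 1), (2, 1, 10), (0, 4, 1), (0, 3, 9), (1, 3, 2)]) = incident: (0,2), (2,1)
= 2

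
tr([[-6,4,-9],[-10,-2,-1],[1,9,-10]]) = diagonal: (-6) + (-2) + (-10)
= -18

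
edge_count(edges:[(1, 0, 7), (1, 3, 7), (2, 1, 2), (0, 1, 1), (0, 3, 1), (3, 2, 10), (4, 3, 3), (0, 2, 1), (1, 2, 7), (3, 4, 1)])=10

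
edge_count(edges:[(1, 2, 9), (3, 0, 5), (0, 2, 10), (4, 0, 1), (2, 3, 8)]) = 5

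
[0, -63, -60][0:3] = [0, -63, -60]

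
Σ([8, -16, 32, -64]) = 8 + -16 + 32 + -64
= -40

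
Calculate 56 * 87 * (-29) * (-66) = 9325008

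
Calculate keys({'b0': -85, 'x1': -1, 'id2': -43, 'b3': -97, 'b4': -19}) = ['b0', 'x1', 'id2', 'b3', 'b4']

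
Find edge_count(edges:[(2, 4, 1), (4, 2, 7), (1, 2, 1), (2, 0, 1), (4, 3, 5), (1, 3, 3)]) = 6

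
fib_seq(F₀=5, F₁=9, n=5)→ F_2 = F_1 + F_0 = 14
F_3 = F_2 + F_1 = 23
F_4 = F_3 + F_2 = 37
= [5, 9, 14, 23, 37]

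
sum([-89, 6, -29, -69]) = (-89) + 6 + (-29) + (-69)
= -181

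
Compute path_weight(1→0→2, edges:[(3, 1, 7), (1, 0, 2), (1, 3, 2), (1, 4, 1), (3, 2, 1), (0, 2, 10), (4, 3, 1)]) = w(1→0)=2 + w(0→2)=10
= 12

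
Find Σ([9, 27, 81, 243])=9 + 27 + 81 + 243
= 360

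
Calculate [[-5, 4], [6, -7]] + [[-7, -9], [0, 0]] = [[-12, -5], [6, -7]]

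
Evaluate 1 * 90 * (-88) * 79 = -625680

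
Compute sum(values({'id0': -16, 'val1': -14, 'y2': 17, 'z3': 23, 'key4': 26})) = 36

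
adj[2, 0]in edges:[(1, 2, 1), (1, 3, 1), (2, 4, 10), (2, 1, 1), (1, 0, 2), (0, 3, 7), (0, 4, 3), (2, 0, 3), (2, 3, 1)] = 3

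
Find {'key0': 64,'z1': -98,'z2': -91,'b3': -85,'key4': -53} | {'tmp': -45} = {'key0': 64, 'z1': -98, 'z2': -91, 'b3': -85, 'key4': -53, 'tmp': -45}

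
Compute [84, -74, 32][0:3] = [84, -74, 32]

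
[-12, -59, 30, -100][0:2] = [-12, -59]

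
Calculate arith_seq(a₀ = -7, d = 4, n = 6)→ a_0 = -7 + 0*4 = -7
a_1 = -7 + 1*4 = -3
a_2 = -7 + 2*4 = 1
...
= [-7, -3, 1, 5, 9, 13]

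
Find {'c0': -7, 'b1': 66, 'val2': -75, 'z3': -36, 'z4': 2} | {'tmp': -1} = {'c0': -7, 'b1': 66, 'val2': -75, 'z3': -36, 'z4': 2, 'tmp': -1}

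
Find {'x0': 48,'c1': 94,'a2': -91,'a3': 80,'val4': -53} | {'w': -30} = {'x0': 48, 'c1': 94, 'a2': -91, 'a3': 80, 'val4': -53, 'w': -30}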